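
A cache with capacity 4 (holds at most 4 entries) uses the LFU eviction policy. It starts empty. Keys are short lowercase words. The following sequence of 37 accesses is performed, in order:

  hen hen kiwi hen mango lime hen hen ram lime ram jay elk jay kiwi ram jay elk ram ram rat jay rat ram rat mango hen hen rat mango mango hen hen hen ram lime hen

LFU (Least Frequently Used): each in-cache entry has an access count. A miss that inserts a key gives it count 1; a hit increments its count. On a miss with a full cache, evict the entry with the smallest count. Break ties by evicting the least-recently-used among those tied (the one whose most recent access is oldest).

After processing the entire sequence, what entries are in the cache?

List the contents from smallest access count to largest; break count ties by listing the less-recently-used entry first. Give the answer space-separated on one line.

LFU simulation (capacity=4):
  1. access hen: MISS. Cache: [hen(c=1)]
  2. access hen: HIT, count now 2. Cache: [hen(c=2)]
  3. access kiwi: MISS. Cache: [kiwi(c=1) hen(c=2)]
  4. access hen: HIT, count now 3. Cache: [kiwi(c=1) hen(c=3)]
  5. access mango: MISS. Cache: [kiwi(c=1) mango(c=1) hen(c=3)]
  6. access lime: MISS. Cache: [kiwi(c=1) mango(c=1) lime(c=1) hen(c=3)]
  7. access hen: HIT, count now 4. Cache: [kiwi(c=1) mango(c=1) lime(c=1) hen(c=4)]
  8. access hen: HIT, count now 5. Cache: [kiwi(c=1) mango(c=1) lime(c=1) hen(c=5)]
  9. access ram: MISS, evict kiwi(c=1). Cache: [mango(c=1) lime(c=1) ram(c=1) hen(c=5)]
  10. access lime: HIT, count now 2. Cache: [mango(c=1) ram(c=1) lime(c=2) hen(c=5)]
  11. access ram: HIT, count now 2. Cache: [mango(c=1) lime(c=2) ram(c=2) hen(c=5)]
  12. access jay: MISS, evict mango(c=1). Cache: [jay(c=1) lime(c=2) ram(c=2) hen(c=5)]
  13. access elk: MISS, evict jay(c=1). Cache: [elk(c=1) lime(c=2) ram(c=2) hen(c=5)]
  14. access jay: MISS, evict elk(c=1). Cache: [jay(c=1) lime(c=2) ram(c=2) hen(c=5)]
  15. access kiwi: MISS, evict jay(c=1). Cache: [kiwi(c=1) lime(c=2) ram(c=2) hen(c=5)]
  16. access ram: HIT, count now 3. Cache: [kiwi(c=1) lime(c=2) ram(c=3) hen(c=5)]
  17. access jay: MISS, evict kiwi(c=1). Cache: [jay(c=1) lime(c=2) ram(c=3) hen(c=5)]
  18. access elk: MISS, evict jay(c=1). Cache: [elk(c=1) lime(c=2) ram(c=3) hen(c=5)]
  19. access ram: HIT, count now 4. Cache: [elk(c=1) lime(c=2) ram(c=4) hen(c=5)]
  20. access ram: HIT, count now 5. Cache: [elk(c=1) lime(c=2) hen(c=5) ram(c=5)]
  21. access rat: MISS, evict elk(c=1). Cache: [rat(c=1) lime(c=2) hen(c=5) ram(c=5)]
  22. access jay: MISS, evict rat(c=1). Cache: [jay(c=1) lime(c=2) hen(c=5) ram(c=5)]
  23. access rat: MISS, evict jay(c=1). Cache: [rat(c=1) lime(c=2) hen(c=5) ram(c=5)]
  24. access ram: HIT, count now 6. Cache: [rat(c=1) lime(c=2) hen(c=5) ram(c=6)]
  25. access rat: HIT, count now 2. Cache: [lime(c=2) rat(c=2) hen(c=5) ram(c=6)]
  26. access mango: MISS, evict lime(c=2). Cache: [mango(c=1) rat(c=2) hen(c=5) ram(c=6)]
  27. access hen: HIT, count now 6. Cache: [mango(c=1) rat(c=2) ram(c=6) hen(c=6)]
  28. access hen: HIT, count now 7. Cache: [mango(c=1) rat(c=2) ram(c=6) hen(c=7)]
  29. access rat: HIT, count now 3. Cache: [mango(c=1) rat(c=3) ram(c=6) hen(c=7)]
  30. access mango: HIT, count now 2. Cache: [mango(c=2) rat(c=3) ram(c=6) hen(c=7)]
  31. access mango: HIT, count now 3. Cache: [rat(c=3) mango(c=3) ram(c=6) hen(c=7)]
  32. access hen: HIT, count now 8. Cache: [rat(c=3) mango(c=3) ram(c=6) hen(c=8)]
  33. access hen: HIT, count now 9. Cache: [rat(c=3) mango(c=3) ram(c=6) hen(c=9)]
  34. access hen: HIT, count now 10. Cache: [rat(c=3) mango(c=3) ram(c=6) hen(c=10)]
  35. access ram: HIT, count now 7. Cache: [rat(c=3) mango(c=3) ram(c=7) hen(c=10)]
  36. access lime: MISS, evict rat(c=3). Cache: [lime(c=1) mango(c=3) ram(c=7) hen(c=10)]
  37. access hen: HIT, count now 11. Cache: [lime(c=1) mango(c=3) ram(c=7) hen(c=11)]
Total: 21 hits, 16 misses, 12 evictions

Answer: lime mango ram hen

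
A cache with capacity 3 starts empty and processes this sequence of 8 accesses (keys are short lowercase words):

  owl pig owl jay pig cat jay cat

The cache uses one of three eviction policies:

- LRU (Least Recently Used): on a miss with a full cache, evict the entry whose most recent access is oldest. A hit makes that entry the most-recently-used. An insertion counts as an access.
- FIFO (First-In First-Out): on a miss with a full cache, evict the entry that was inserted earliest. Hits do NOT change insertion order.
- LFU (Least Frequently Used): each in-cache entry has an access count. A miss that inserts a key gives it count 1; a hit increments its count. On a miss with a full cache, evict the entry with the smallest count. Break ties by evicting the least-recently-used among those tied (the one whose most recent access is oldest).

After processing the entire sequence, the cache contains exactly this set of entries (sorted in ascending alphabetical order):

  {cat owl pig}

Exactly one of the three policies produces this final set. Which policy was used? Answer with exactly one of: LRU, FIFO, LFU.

Simulating under each policy and comparing final sets:
  LRU: final set = {cat jay pig} -> differs
  FIFO: final set = {cat jay pig} -> differs
  LFU: final set = {cat owl pig} -> MATCHES target
Only LFU produces the target set.

Answer: LFU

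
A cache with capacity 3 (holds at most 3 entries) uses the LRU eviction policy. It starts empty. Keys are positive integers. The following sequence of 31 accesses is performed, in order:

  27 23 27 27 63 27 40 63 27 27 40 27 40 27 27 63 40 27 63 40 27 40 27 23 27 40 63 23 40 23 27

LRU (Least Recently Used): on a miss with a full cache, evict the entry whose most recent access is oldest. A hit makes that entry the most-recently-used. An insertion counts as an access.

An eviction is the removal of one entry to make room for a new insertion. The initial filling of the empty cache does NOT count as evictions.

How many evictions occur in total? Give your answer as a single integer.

Answer: 5

Derivation:
LRU simulation (capacity=3):
  1. access 27: MISS. Cache (LRU->MRU): [27]
  2. access 23: MISS. Cache (LRU->MRU): [27 23]
  3. access 27: HIT. Cache (LRU->MRU): [23 27]
  4. access 27: HIT. Cache (LRU->MRU): [23 27]
  5. access 63: MISS. Cache (LRU->MRU): [23 27 63]
  6. access 27: HIT. Cache (LRU->MRU): [23 63 27]
  7. access 40: MISS, evict 23. Cache (LRU->MRU): [63 27 40]
  8. access 63: HIT. Cache (LRU->MRU): [27 40 63]
  9. access 27: HIT. Cache (LRU->MRU): [40 63 27]
  10. access 27: HIT. Cache (LRU->MRU): [40 63 27]
  11. access 40: HIT. Cache (LRU->MRU): [63 27 40]
  12. access 27: HIT. Cache (LRU->MRU): [63 40 27]
  13. access 40: HIT. Cache (LRU->MRU): [63 27 40]
  14. access 27: HIT. Cache (LRU->MRU): [63 40 27]
  15. access 27: HIT. Cache (LRU->MRU): [63 40 27]
  16. access 63: HIT. Cache (LRU->MRU): [40 27 63]
  17. access 40: HIT. Cache (LRU->MRU): [27 63 40]
  18. access 27: HIT. Cache (LRU->MRU): [63 40 27]
  19. access 63: HIT. Cache (LRU->MRU): [40 27 63]
  20. access 40: HIT. Cache (LRU->MRU): [27 63 40]
  21. access 27: HIT. Cache (LRU->MRU): [63 40 27]
  22. access 40: HIT. Cache (LRU->MRU): [63 27 40]
  23. access 27: HIT. Cache (LRU->MRU): [63 40 27]
  24. access 23: MISS, evict 63. Cache (LRU->MRU): [40 27 23]
  25. access 27: HIT. Cache (LRU->MRU): [40 23 27]
  26. access 40: HIT. Cache (LRU->MRU): [23 27 40]
  27. access 63: MISS, evict 23. Cache (LRU->MRU): [27 40 63]
  28. access 23: MISS, evict 27. Cache (LRU->MRU): [40 63 23]
  29. access 40: HIT. Cache (LRU->MRU): [63 23 40]
  30. access 23: HIT. Cache (LRU->MRU): [63 40 23]
  31. access 27: MISS, evict 63. Cache (LRU->MRU): [40 23 27]
Total: 23 hits, 8 misses, 5 evictions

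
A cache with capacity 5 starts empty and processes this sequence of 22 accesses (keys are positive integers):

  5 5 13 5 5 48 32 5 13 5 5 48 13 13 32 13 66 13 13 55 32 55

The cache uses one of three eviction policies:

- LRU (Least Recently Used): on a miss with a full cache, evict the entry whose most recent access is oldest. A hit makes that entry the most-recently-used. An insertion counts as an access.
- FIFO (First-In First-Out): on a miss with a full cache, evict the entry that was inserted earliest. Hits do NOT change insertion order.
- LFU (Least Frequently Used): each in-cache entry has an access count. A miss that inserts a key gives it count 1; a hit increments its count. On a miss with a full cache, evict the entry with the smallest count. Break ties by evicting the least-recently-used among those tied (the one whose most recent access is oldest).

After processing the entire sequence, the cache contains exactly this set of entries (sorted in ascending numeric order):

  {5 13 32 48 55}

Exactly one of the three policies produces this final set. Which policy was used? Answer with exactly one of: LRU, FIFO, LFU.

Answer: LFU

Derivation:
Simulating under each policy and comparing final sets:
  LRU: final set = {13 32 48 55 66} -> differs
  FIFO: final set = {13 32 48 55 66} -> differs
  LFU: final set = {5 13 32 48 55} -> MATCHES target
Only LFU produces the target set.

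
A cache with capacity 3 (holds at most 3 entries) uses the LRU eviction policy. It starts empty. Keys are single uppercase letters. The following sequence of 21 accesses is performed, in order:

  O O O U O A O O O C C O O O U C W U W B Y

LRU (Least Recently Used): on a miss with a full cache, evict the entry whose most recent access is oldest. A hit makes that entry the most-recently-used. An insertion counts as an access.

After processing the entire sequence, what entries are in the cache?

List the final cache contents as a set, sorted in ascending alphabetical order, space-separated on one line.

Answer: B W Y

Derivation:
LRU simulation (capacity=3):
  1. access O: MISS. Cache (LRU->MRU): [O]
  2. access O: HIT. Cache (LRU->MRU): [O]
  3. access O: HIT. Cache (LRU->MRU): [O]
  4. access U: MISS. Cache (LRU->MRU): [O U]
  5. access O: HIT. Cache (LRU->MRU): [U O]
  6. access A: MISS. Cache (LRU->MRU): [U O A]
  7. access O: HIT. Cache (LRU->MRU): [U A O]
  8. access O: HIT. Cache (LRU->MRU): [U A O]
  9. access O: HIT. Cache (LRU->MRU): [U A O]
  10. access C: MISS, evict U. Cache (LRU->MRU): [A O C]
  11. access C: HIT. Cache (LRU->MRU): [A O C]
  12. access O: HIT. Cache (LRU->MRU): [A C O]
  13. access O: HIT. Cache (LRU->MRU): [A C O]
  14. access O: HIT. Cache (LRU->MRU): [A C O]
  15. access U: MISS, evict A. Cache (LRU->MRU): [C O U]
  16. access C: HIT. Cache (LRU->MRU): [O U C]
  17. access W: MISS, evict O. Cache (LRU->MRU): [U C W]
  18. access U: HIT. Cache (LRU->MRU): [C W U]
  19. access W: HIT. Cache (LRU->MRU): [C U W]
  20. access B: MISS, evict C. Cache (LRU->MRU): [U W B]
  21. access Y: MISS, evict U. Cache (LRU->MRU): [W B Y]
Total: 13 hits, 8 misses, 5 evictions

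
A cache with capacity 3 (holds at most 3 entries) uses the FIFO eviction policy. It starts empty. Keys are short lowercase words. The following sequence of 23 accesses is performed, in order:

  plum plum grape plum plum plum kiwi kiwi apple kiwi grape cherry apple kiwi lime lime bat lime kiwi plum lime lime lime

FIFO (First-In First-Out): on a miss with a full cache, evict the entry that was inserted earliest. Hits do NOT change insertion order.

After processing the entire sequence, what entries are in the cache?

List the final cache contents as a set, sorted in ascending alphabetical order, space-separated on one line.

FIFO simulation (capacity=3):
  1. access plum: MISS. Cache (old->new): [plum]
  2. access plum: HIT. Cache (old->new): [plum]
  3. access grape: MISS. Cache (old->new): [plum grape]
  4. access plum: HIT. Cache (old->new): [plum grape]
  5. access plum: HIT. Cache (old->new): [plum grape]
  6. access plum: HIT. Cache (old->new): [plum grape]
  7. access kiwi: MISS. Cache (old->new): [plum grape kiwi]
  8. access kiwi: HIT. Cache (old->new): [plum grape kiwi]
  9. access apple: MISS, evict plum. Cache (old->new): [grape kiwi apple]
  10. access kiwi: HIT. Cache (old->new): [grape kiwi apple]
  11. access grape: HIT. Cache (old->new): [grape kiwi apple]
  12. access cherry: MISS, evict grape. Cache (old->new): [kiwi apple cherry]
  13. access apple: HIT. Cache (old->new): [kiwi apple cherry]
  14. access kiwi: HIT. Cache (old->new): [kiwi apple cherry]
  15. access lime: MISS, evict kiwi. Cache (old->new): [apple cherry lime]
  16. access lime: HIT. Cache (old->new): [apple cherry lime]
  17. access bat: MISS, evict apple. Cache (old->new): [cherry lime bat]
  18. access lime: HIT. Cache (old->new): [cherry lime bat]
  19. access kiwi: MISS, evict cherry. Cache (old->new): [lime bat kiwi]
  20. access plum: MISS, evict lime. Cache (old->new): [bat kiwi plum]
  21. access lime: MISS, evict bat. Cache (old->new): [kiwi plum lime]
  22. access lime: HIT. Cache (old->new): [kiwi plum lime]
  23. access lime: HIT. Cache (old->new): [kiwi plum lime]
Total: 13 hits, 10 misses, 7 evictions

Answer: kiwi lime plum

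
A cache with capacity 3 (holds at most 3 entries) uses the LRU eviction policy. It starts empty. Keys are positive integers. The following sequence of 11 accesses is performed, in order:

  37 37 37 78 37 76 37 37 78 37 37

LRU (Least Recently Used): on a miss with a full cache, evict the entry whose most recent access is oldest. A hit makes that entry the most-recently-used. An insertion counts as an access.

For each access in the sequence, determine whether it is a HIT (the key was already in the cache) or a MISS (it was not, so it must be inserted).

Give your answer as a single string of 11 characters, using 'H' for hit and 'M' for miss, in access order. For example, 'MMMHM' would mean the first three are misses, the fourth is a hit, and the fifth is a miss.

Answer: MHHMHMHHHHH

Derivation:
LRU simulation (capacity=3):
  1. access 37: MISS. Cache (LRU->MRU): [37]
  2. access 37: HIT. Cache (LRU->MRU): [37]
  3. access 37: HIT. Cache (LRU->MRU): [37]
  4. access 78: MISS. Cache (LRU->MRU): [37 78]
  5. access 37: HIT. Cache (LRU->MRU): [78 37]
  6. access 76: MISS. Cache (LRU->MRU): [78 37 76]
  7. access 37: HIT. Cache (LRU->MRU): [78 76 37]
  8. access 37: HIT. Cache (LRU->MRU): [78 76 37]
  9. access 78: HIT. Cache (LRU->MRU): [76 37 78]
  10. access 37: HIT. Cache (LRU->MRU): [76 78 37]
  11. access 37: HIT. Cache (LRU->MRU): [76 78 37]
Total: 8 hits, 3 misses, 0 evictions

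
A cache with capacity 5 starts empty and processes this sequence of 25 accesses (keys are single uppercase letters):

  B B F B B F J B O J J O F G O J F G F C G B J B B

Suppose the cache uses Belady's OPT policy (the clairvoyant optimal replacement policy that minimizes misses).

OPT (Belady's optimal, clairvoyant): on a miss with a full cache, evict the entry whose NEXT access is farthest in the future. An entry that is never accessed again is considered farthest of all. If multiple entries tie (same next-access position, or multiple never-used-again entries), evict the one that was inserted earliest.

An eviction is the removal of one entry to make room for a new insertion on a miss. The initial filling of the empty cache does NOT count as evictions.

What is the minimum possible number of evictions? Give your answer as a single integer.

OPT (Belady) simulation (capacity=5):
  1. access B: MISS. Cache: [B]
  2. access B: HIT. Next use of B: step 4. Cache: [B]
  3. access F: MISS. Cache: [B F]
  4. access B: HIT. Next use of B: step 5. Cache: [B F]
  5. access B: HIT. Next use of B: step 8. Cache: [B F]
  6. access F: HIT. Next use of F: step 13. Cache: [B F]
  7. access J: MISS. Cache: [B F J]
  8. access B: HIT. Next use of B: step 22. Cache: [B F J]
  9. access O: MISS. Cache: [B F J O]
  10. access J: HIT. Next use of J: step 11. Cache: [B F J O]
  11. access J: HIT. Next use of J: step 16. Cache: [B F J O]
  12. access O: HIT. Next use of O: step 15. Cache: [B F J O]
  13. access F: HIT. Next use of F: step 17. Cache: [B F J O]
  14. access G: MISS. Cache: [B F J O G]
  15. access O: HIT. Next use of O: never. Cache: [B F J O G]
  16. access J: HIT. Next use of J: step 23. Cache: [B F J O G]
  17. access F: HIT. Next use of F: step 19. Cache: [B F J O G]
  18. access G: HIT. Next use of G: step 21. Cache: [B F J O G]
  19. access F: HIT. Next use of F: never. Cache: [B F J O G]
  20. access C: MISS, evict F (next use: never). Cache: [B J O G C]
  21. access G: HIT. Next use of G: never. Cache: [B J O G C]
  22. access B: HIT. Next use of B: step 24. Cache: [B J O G C]
  23. access J: HIT. Next use of J: never. Cache: [B J O G C]
  24. access B: HIT. Next use of B: step 25. Cache: [B J O G C]
  25. access B: HIT. Next use of B: never. Cache: [B J O G C]
Total: 19 hits, 6 misses, 1 evictions

Answer: 1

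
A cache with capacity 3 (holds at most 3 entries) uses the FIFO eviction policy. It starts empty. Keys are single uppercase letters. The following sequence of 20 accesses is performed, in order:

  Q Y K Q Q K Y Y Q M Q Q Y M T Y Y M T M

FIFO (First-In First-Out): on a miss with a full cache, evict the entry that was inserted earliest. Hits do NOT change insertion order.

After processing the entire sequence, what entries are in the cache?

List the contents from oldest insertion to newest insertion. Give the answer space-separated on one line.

FIFO simulation (capacity=3):
  1. access Q: MISS. Cache (old->new): [Q]
  2. access Y: MISS. Cache (old->new): [Q Y]
  3. access K: MISS. Cache (old->new): [Q Y K]
  4. access Q: HIT. Cache (old->new): [Q Y K]
  5. access Q: HIT. Cache (old->new): [Q Y K]
  6. access K: HIT. Cache (old->new): [Q Y K]
  7. access Y: HIT. Cache (old->new): [Q Y K]
  8. access Y: HIT. Cache (old->new): [Q Y K]
  9. access Q: HIT. Cache (old->new): [Q Y K]
  10. access M: MISS, evict Q. Cache (old->new): [Y K M]
  11. access Q: MISS, evict Y. Cache (old->new): [K M Q]
  12. access Q: HIT. Cache (old->new): [K M Q]
  13. access Y: MISS, evict K. Cache (old->new): [M Q Y]
  14. access M: HIT. Cache (old->new): [M Q Y]
  15. access T: MISS, evict M. Cache (old->new): [Q Y T]
  16. access Y: HIT. Cache (old->new): [Q Y T]
  17. access Y: HIT. Cache (old->new): [Q Y T]
  18. access M: MISS, evict Q. Cache (old->new): [Y T M]
  19. access T: HIT. Cache (old->new): [Y T M]
  20. access M: HIT. Cache (old->new): [Y T M]
Total: 12 hits, 8 misses, 5 evictions

Answer: Y T M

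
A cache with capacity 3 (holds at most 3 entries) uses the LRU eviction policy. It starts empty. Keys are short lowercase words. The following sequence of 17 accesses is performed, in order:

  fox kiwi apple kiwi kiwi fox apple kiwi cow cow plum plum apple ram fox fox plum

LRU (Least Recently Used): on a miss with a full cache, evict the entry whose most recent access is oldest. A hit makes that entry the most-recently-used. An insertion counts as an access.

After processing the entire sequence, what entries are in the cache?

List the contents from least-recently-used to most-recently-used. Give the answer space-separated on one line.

Answer: ram fox plum

Derivation:
LRU simulation (capacity=3):
  1. access fox: MISS. Cache (LRU->MRU): [fox]
  2. access kiwi: MISS. Cache (LRU->MRU): [fox kiwi]
  3. access apple: MISS. Cache (LRU->MRU): [fox kiwi apple]
  4. access kiwi: HIT. Cache (LRU->MRU): [fox apple kiwi]
  5. access kiwi: HIT. Cache (LRU->MRU): [fox apple kiwi]
  6. access fox: HIT. Cache (LRU->MRU): [apple kiwi fox]
  7. access apple: HIT. Cache (LRU->MRU): [kiwi fox apple]
  8. access kiwi: HIT. Cache (LRU->MRU): [fox apple kiwi]
  9. access cow: MISS, evict fox. Cache (LRU->MRU): [apple kiwi cow]
  10. access cow: HIT. Cache (LRU->MRU): [apple kiwi cow]
  11. access plum: MISS, evict apple. Cache (LRU->MRU): [kiwi cow plum]
  12. access plum: HIT. Cache (LRU->MRU): [kiwi cow plum]
  13. access apple: MISS, evict kiwi. Cache (LRU->MRU): [cow plum apple]
  14. access ram: MISS, evict cow. Cache (LRU->MRU): [plum apple ram]
  15. access fox: MISS, evict plum. Cache (LRU->MRU): [apple ram fox]
  16. access fox: HIT. Cache (LRU->MRU): [apple ram fox]
  17. access plum: MISS, evict apple. Cache (LRU->MRU): [ram fox plum]
Total: 8 hits, 9 misses, 6 evictions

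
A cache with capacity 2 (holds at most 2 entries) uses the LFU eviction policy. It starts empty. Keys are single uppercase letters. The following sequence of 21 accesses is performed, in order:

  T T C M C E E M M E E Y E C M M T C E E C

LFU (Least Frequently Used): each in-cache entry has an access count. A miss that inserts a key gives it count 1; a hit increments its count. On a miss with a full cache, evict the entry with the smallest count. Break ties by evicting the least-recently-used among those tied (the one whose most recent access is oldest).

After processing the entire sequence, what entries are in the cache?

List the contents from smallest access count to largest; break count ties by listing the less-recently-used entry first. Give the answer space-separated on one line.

Answer: C E

Derivation:
LFU simulation (capacity=2):
  1. access T: MISS. Cache: [T(c=1)]
  2. access T: HIT, count now 2. Cache: [T(c=2)]
  3. access C: MISS. Cache: [C(c=1) T(c=2)]
  4. access M: MISS, evict C(c=1). Cache: [M(c=1) T(c=2)]
  5. access C: MISS, evict M(c=1). Cache: [C(c=1) T(c=2)]
  6. access E: MISS, evict C(c=1). Cache: [E(c=1) T(c=2)]
  7. access E: HIT, count now 2. Cache: [T(c=2) E(c=2)]
  8. access M: MISS, evict T(c=2). Cache: [M(c=1) E(c=2)]
  9. access M: HIT, count now 2. Cache: [E(c=2) M(c=2)]
  10. access E: HIT, count now 3. Cache: [M(c=2) E(c=3)]
  11. access E: HIT, count now 4. Cache: [M(c=2) E(c=4)]
  12. access Y: MISS, evict M(c=2). Cache: [Y(c=1) E(c=4)]
  13. access E: HIT, count now 5. Cache: [Y(c=1) E(c=5)]
  14. access C: MISS, evict Y(c=1). Cache: [C(c=1) E(c=5)]
  15. access M: MISS, evict C(c=1). Cache: [M(c=1) E(c=5)]
  16. access M: HIT, count now 2. Cache: [M(c=2) E(c=5)]
  17. access T: MISS, evict M(c=2). Cache: [T(c=1) E(c=5)]
  18. access C: MISS, evict T(c=1). Cache: [C(c=1) E(c=5)]
  19. access E: HIT, count now 6. Cache: [C(c=1) E(c=6)]
  20. access E: HIT, count now 7. Cache: [C(c=1) E(c=7)]
  21. access C: HIT, count now 2. Cache: [C(c=2) E(c=7)]
Total: 10 hits, 11 misses, 9 evictions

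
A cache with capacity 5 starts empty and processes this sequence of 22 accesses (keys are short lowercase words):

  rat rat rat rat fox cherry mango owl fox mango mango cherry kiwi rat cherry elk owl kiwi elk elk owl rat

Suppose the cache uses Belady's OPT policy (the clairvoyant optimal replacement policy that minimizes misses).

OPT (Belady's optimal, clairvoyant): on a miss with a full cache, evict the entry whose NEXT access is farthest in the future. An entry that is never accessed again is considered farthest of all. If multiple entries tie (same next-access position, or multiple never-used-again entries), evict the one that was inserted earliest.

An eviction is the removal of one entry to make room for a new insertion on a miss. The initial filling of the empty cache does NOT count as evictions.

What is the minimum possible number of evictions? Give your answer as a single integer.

Answer: 2

Derivation:
OPT (Belady) simulation (capacity=5):
  1. access rat: MISS. Cache: [rat]
  2. access rat: HIT. Next use of rat: step 3. Cache: [rat]
  3. access rat: HIT. Next use of rat: step 4. Cache: [rat]
  4. access rat: HIT. Next use of rat: step 14. Cache: [rat]
  5. access fox: MISS. Cache: [rat fox]
  6. access cherry: MISS. Cache: [rat fox cherry]
  7. access mango: MISS. Cache: [rat fox cherry mango]
  8. access owl: MISS. Cache: [rat fox cherry mango owl]
  9. access fox: HIT. Next use of fox: never. Cache: [rat fox cherry mango owl]
  10. access mango: HIT. Next use of mango: step 11. Cache: [rat fox cherry mango owl]
  11. access mango: HIT. Next use of mango: never. Cache: [rat fox cherry mango owl]
  12. access cherry: HIT. Next use of cherry: step 15. Cache: [rat fox cherry mango owl]
  13. access kiwi: MISS, evict fox (next use: never). Cache: [rat cherry mango owl kiwi]
  14. access rat: HIT. Next use of rat: step 22. Cache: [rat cherry mango owl kiwi]
  15. access cherry: HIT. Next use of cherry: never. Cache: [rat cherry mango owl kiwi]
  16. access elk: MISS, evict cherry (next use: never). Cache: [rat mango owl kiwi elk]
  17. access owl: HIT. Next use of owl: step 21. Cache: [rat mango owl kiwi elk]
  18. access kiwi: HIT. Next use of kiwi: never. Cache: [rat mango owl kiwi elk]
  19. access elk: HIT. Next use of elk: step 20. Cache: [rat mango owl kiwi elk]
  20. access elk: HIT. Next use of elk: never. Cache: [rat mango owl kiwi elk]
  21. access owl: HIT. Next use of owl: never. Cache: [rat mango owl kiwi elk]
  22. access rat: HIT. Next use of rat: never. Cache: [rat mango owl kiwi elk]
Total: 15 hits, 7 misses, 2 evictions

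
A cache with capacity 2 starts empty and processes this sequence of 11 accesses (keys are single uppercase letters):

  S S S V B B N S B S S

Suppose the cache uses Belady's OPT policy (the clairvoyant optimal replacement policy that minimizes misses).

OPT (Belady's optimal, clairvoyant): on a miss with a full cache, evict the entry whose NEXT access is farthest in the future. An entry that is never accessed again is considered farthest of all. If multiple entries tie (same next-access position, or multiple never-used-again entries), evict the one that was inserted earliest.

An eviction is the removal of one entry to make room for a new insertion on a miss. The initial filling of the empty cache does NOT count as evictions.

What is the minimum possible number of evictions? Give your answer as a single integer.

Answer: 3

Derivation:
OPT (Belady) simulation (capacity=2):
  1. access S: MISS. Cache: [S]
  2. access S: HIT. Next use of S: step 3. Cache: [S]
  3. access S: HIT. Next use of S: step 8. Cache: [S]
  4. access V: MISS. Cache: [S V]
  5. access B: MISS, evict V (next use: never). Cache: [S B]
  6. access B: HIT. Next use of B: step 9. Cache: [S B]
  7. access N: MISS, evict B (next use: step 9). Cache: [S N]
  8. access S: HIT. Next use of S: step 10. Cache: [S N]
  9. access B: MISS, evict N (next use: never). Cache: [S B]
  10. access S: HIT. Next use of S: step 11. Cache: [S B]
  11. access S: HIT. Next use of S: never. Cache: [S B]
Total: 6 hits, 5 misses, 3 evictions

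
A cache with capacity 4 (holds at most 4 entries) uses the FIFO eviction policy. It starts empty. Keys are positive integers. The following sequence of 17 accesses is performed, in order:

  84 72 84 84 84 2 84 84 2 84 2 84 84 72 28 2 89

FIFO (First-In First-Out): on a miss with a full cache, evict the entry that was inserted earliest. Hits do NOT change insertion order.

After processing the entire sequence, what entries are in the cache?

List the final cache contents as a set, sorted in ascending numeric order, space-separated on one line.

FIFO simulation (capacity=4):
  1. access 84: MISS. Cache (old->new): [84]
  2. access 72: MISS. Cache (old->new): [84 72]
  3. access 84: HIT. Cache (old->new): [84 72]
  4. access 84: HIT. Cache (old->new): [84 72]
  5. access 84: HIT. Cache (old->new): [84 72]
  6. access 2: MISS. Cache (old->new): [84 72 2]
  7. access 84: HIT. Cache (old->new): [84 72 2]
  8. access 84: HIT. Cache (old->new): [84 72 2]
  9. access 2: HIT. Cache (old->new): [84 72 2]
  10. access 84: HIT. Cache (old->new): [84 72 2]
  11. access 2: HIT. Cache (old->new): [84 72 2]
  12. access 84: HIT. Cache (old->new): [84 72 2]
  13. access 84: HIT. Cache (old->new): [84 72 2]
  14. access 72: HIT. Cache (old->new): [84 72 2]
  15. access 28: MISS. Cache (old->new): [84 72 2 28]
  16. access 2: HIT. Cache (old->new): [84 72 2 28]
  17. access 89: MISS, evict 84. Cache (old->new): [72 2 28 89]
Total: 12 hits, 5 misses, 1 evictions

Answer: 2 28 72 89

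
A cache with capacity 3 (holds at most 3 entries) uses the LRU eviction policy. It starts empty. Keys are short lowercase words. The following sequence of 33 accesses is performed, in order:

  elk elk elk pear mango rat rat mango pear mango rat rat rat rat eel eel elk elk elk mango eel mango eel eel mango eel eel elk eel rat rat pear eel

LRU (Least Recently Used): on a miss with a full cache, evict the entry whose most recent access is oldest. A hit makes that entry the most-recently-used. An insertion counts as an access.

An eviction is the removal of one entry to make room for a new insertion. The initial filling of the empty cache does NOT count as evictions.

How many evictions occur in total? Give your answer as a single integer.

Answer: 6

Derivation:
LRU simulation (capacity=3):
  1. access elk: MISS. Cache (LRU->MRU): [elk]
  2. access elk: HIT. Cache (LRU->MRU): [elk]
  3. access elk: HIT. Cache (LRU->MRU): [elk]
  4. access pear: MISS. Cache (LRU->MRU): [elk pear]
  5. access mango: MISS. Cache (LRU->MRU): [elk pear mango]
  6. access rat: MISS, evict elk. Cache (LRU->MRU): [pear mango rat]
  7. access rat: HIT. Cache (LRU->MRU): [pear mango rat]
  8. access mango: HIT. Cache (LRU->MRU): [pear rat mango]
  9. access pear: HIT. Cache (LRU->MRU): [rat mango pear]
  10. access mango: HIT. Cache (LRU->MRU): [rat pear mango]
  11. access rat: HIT. Cache (LRU->MRU): [pear mango rat]
  12. access rat: HIT. Cache (LRU->MRU): [pear mango rat]
  13. access rat: HIT. Cache (LRU->MRU): [pear mango rat]
  14. access rat: HIT. Cache (LRU->MRU): [pear mango rat]
  15. access eel: MISS, evict pear. Cache (LRU->MRU): [mango rat eel]
  16. access eel: HIT. Cache (LRU->MRU): [mango rat eel]
  17. access elk: MISS, evict mango. Cache (LRU->MRU): [rat eel elk]
  18. access elk: HIT. Cache (LRU->MRU): [rat eel elk]
  19. access elk: HIT. Cache (LRU->MRU): [rat eel elk]
  20. access mango: MISS, evict rat. Cache (LRU->MRU): [eel elk mango]
  21. access eel: HIT. Cache (LRU->MRU): [elk mango eel]
  22. access mango: HIT. Cache (LRU->MRU): [elk eel mango]
  23. access eel: HIT. Cache (LRU->MRU): [elk mango eel]
  24. access eel: HIT. Cache (LRU->MRU): [elk mango eel]
  25. access mango: HIT. Cache (LRU->MRU): [elk eel mango]
  26. access eel: HIT. Cache (LRU->MRU): [elk mango eel]
  27. access eel: HIT. Cache (LRU->MRU): [elk mango eel]
  28. access elk: HIT. Cache (LRU->MRU): [mango eel elk]
  29. access eel: HIT. Cache (LRU->MRU): [mango elk eel]
  30. access rat: MISS, evict mango. Cache (LRU->MRU): [elk eel rat]
  31. access rat: HIT. Cache (LRU->MRU): [elk eel rat]
  32. access pear: MISS, evict elk. Cache (LRU->MRU): [eel rat pear]
  33. access eel: HIT. Cache (LRU->MRU): [rat pear eel]
Total: 24 hits, 9 misses, 6 evictions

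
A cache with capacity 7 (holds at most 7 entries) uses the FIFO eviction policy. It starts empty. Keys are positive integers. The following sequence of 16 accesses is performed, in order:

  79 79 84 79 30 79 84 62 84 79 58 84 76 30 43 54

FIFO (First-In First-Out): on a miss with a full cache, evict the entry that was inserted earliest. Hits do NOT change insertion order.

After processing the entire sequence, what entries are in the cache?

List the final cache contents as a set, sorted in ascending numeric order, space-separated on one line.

Answer: 30 43 54 58 62 76 84

Derivation:
FIFO simulation (capacity=7):
  1. access 79: MISS. Cache (old->new): [79]
  2. access 79: HIT. Cache (old->new): [79]
  3. access 84: MISS. Cache (old->new): [79 84]
  4. access 79: HIT. Cache (old->new): [79 84]
  5. access 30: MISS. Cache (old->new): [79 84 30]
  6. access 79: HIT. Cache (old->new): [79 84 30]
  7. access 84: HIT. Cache (old->new): [79 84 30]
  8. access 62: MISS. Cache (old->new): [79 84 30 62]
  9. access 84: HIT. Cache (old->new): [79 84 30 62]
  10. access 79: HIT. Cache (old->new): [79 84 30 62]
  11. access 58: MISS. Cache (old->new): [79 84 30 62 58]
  12. access 84: HIT. Cache (old->new): [79 84 30 62 58]
  13. access 76: MISS. Cache (old->new): [79 84 30 62 58 76]
  14. access 30: HIT. Cache (old->new): [79 84 30 62 58 76]
  15. access 43: MISS. Cache (old->new): [79 84 30 62 58 76 43]
  16. access 54: MISS, evict 79. Cache (old->new): [84 30 62 58 76 43 54]
Total: 8 hits, 8 misses, 1 evictions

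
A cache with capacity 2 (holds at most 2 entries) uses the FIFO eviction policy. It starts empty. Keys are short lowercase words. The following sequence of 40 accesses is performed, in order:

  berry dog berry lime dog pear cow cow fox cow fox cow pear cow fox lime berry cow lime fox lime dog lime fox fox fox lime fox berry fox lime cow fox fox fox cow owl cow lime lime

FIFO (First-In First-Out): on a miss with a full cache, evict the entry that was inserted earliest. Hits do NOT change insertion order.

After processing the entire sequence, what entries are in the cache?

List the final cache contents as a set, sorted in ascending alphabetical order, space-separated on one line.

FIFO simulation (capacity=2):
  1. access berry: MISS. Cache (old->new): [berry]
  2. access dog: MISS. Cache (old->new): [berry dog]
  3. access berry: HIT. Cache (old->new): [berry dog]
  4. access lime: MISS, evict berry. Cache (old->new): [dog lime]
  5. access dog: HIT. Cache (old->new): [dog lime]
  6. access pear: MISS, evict dog. Cache (old->new): [lime pear]
  7. access cow: MISS, evict lime. Cache (old->new): [pear cow]
  8. access cow: HIT. Cache (old->new): [pear cow]
  9. access fox: MISS, evict pear. Cache (old->new): [cow fox]
  10. access cow: HIT. Cache (old->new): [cow fox]
  11. access fox: HIT. Cache (old->new): [cow fox]
  12. access cow: HIT. Cache (old->new): [cow fox]
  13. access pear: MISS, evict cow. Cache (old->new): [fox pear]
  14. access cow: MISS, evict fox. Cache (old->new): [pear cow]
  15. access fox: MISS, evict pear. Cache (old->new): [cow fox]
  16. access lime: MISS, evict cow. Cache (old->new): [fox lime]
  17. access berry: MISS, evict fox. Cache (old->new): [lime berry]
  18. access cow: MISS, evict lime. Cache (old->new): [berry cow]
  19. access lime: MISS, evict berry. Cache (old->new): [cow lime]
  20. access fox: MISS, evict cow. Cache (old->new): [lime fox]
  21. access lime: HIT. Cache (old->new): [lime fox]
  22. access dog: MISS, evict lime. Cache (old->new): [fox dog]
  23. access lime: MISS, evict fox. Cache (old->new): [dog lime]
  24. access fox: MISS, evict dog. Cache (old->new): [lime fox]
  25. access fox: HIT. Cache (old->new): [lime fox]
  26. access fox: HIT. Cache (old->new): [lime fox]
  27. access lime: HIT. Cache (old->new): [lime fox]
  28. access fox: HIT. Cache (old->new): [lime fox]
  29. access berry: MISS, evict lime. Cache (old->new): [fox berry]
  30. access fox: HIT. Cache (old->new): [fox berry]
  31. access lime: MISS, evict fox. Cache (old->new): [berry lime]
  32. access cow: MISS, evict berry. Cache (old->new): [lime cow]
  33. access fox: MISS, evict lime. Cache (old->new): [cow fox]
  34. access fox: HIT. Cache (old->new): [cow fox]
  35. access fox: HIT. Cache (old->new): [cow fox]
  36. access cow: HIT. Cache (old->new): [cow fox]
  37. access owl: MISS, evict cow. Cache (old->new): [fox owl]
  38. access cow: MISS, evict fox. Cache (old->new): [owl cow]
  39. access lime: MISS, evict owl. Cache (old->new): [cow lime]
  40. access lime: HIT. Cache (old->new): [cow lime]
Total: 16 hits, 24 misses, 22 evictions

Answer: cow lime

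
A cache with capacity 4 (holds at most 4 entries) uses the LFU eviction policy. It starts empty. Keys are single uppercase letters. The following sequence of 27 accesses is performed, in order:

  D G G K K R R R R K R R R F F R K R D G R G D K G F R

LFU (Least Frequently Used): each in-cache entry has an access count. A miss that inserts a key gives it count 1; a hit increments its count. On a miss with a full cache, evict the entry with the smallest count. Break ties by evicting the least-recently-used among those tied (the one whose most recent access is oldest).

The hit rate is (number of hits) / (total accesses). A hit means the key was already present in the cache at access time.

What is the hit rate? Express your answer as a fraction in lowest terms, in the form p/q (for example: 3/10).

Answer: 2/3

Derivation:
LFU simulation (capacity=4):
  1. access D: MISS. Cache: [D(c=1)]
  2. access G: MISS. Cache: [D(c=1) G(c=1)]
  3. access G: HIT, count now 2. Cache: [D(c=1) G(c=2)]
  4. access K: MISS. Cache: [D(c=1) K(c=1) G(c=2)]
  5. access K: HIT, count now 2. Cache: [D(c=1) G(c=2) K(c=2)]
  6. access R: MISS. Cache: [D(c=1) R(c=1) G(c=2) K(c=2)]
  7. access R: HIT, count now 2. Cache: [D(c=1) G(c=2) K(c=2) R(c=2)]
  8. access R: HIT, count now 3. Cache: [D(c=1) G(c=2) K(c=2) R(c=3)]
  9. access R: HIT, count now 4. Cache: [D(c=1) G(c=2) K(c=2) R(c=4)]
  10. access K: HIT, count now 3. Cache: [D(c=1) G(c=2) K(c=3) R(c=4)]
  11. access R: HIT, count now 5. Cache: [D(c=1) G(c=2) K(c=3) R(c=5)]
  12. access R: HIT, count now 6. Cache: [D(c=1) G(c=2) K(c=3) R(c=6)]
  13. access R: HIT, count now 7. Cache: [D(c=1) G(c=2) K(c=3) R(c=7)]
  14. access F: MISS, evict D(c=1). Cache: [F(c=1) G(c=2) K(c=3) R(c=7)]
  15. access F: HIT, count now 2. Cache: [G(c=2) F(c=2) K(c=3) R(c=7)]
  16. access R: HIT, count now 8. Cache: [G(c=2) F(c=2) K(c=3) R(c=8)]
  17. access K: HIT, count now 4. Cache: [G(c=2) F(c=2) K(c=4) R(c=8)]
  18. access R: HIT, count now 9. Cache: [G(c=2) F(c=2) K(c=4) R(c=9)]
  19. access D: MISS, evict G(c=2). Cache: [D(c=1) F(c=2) K(c=4) R(c=9)]
  20. access G: MISS, evict D(c=1). Cache: [G(c=1) F(c=2) K(c=4) R(c=9)]
  21. access R: HIT, count now 10. Cache: [G(c=1) F(c=2) K(c=4) R(c=10)]
  22. access G: HIT, count now 2. Cache: [F(c=2) G(c=2) K(c=4) R(c=10)]
  23. access D: MISS, evict F(c=2). Cache: [D(c=1) G(c=2) K(c=4) R(c=10)]
  24. access K: HIT, count now 5. Cache: [D(c=1) G(c=2) K(c=5) R(c=10)]
  25. access G: HIT, count now 3. Cache: [D(c=1) G(c=3) K(c=5) R(c=10)]
  26. access F: MISS, evict D(c=1). Cache: [F(c=1) G(c=3) K(c=5) R(c=10)]
  27. access R: HIT, count now 11. Cache: [F(c=1) G(c=3) K(c=5) R(c=11)]
Total: 18 hits, 9 misses, 5 evictions

Hit rate = 18/27 = 2/3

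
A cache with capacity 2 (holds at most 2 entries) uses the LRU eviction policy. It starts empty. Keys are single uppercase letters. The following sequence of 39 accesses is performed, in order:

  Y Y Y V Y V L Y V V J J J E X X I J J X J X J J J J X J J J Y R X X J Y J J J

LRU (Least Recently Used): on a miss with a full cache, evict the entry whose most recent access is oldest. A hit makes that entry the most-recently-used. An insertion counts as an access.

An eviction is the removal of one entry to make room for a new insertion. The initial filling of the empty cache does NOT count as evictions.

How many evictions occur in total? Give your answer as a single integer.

LRU simulation (capacity=2):
  1. access Y: MISS. Cache (LRU->MRU): [Y]
  2. access Y: HIT. Cache (LRU->MRU): [Y]
  3. access Y: HIT. Cache (LRU->MRU): [Y]
  4. access V: MISS. Cache (LRU->MRU): [Y V]
  5. access Y: HIT. Cache (LRU->MRU): [V Y]
  6. access V: HIT. Cache (LRU->MRU): [Y V]
  7. access L: MISS, evict Y. Cache (LRU->MRU): [V L]
  8. access Y: MISS, evict V. Cache (LRU->MRU): [L Y]
  9. access V: MISS, evict L. Cache (LRU->MRU): [Y V]
  10. access V: HIT. Cache (LRU->MRU): [Y V]
  11. access J: MISS, evict Y. Cache (LRU->MRU): [V J]
  12. access J: HIT. Cache (LRU->MRU): [V J]
  13. access J: HIT. Cache (LRU->MRU): [V J]
  14. access E: MISS, evict V. Cache (LRU->MRU): [J E]
  15. access X: MISS, evict J. Cache (LRU->MRU): [E X]
  16. access X: HIT. Cache (LRU->MRU): [E X]
  17. access I: MISS, evict E. Cache (LRU->MRU): [X I]
  18. access J: MISS, evict X. Cache (LRU->MRU): [I J]
  19. access J: HIT. Cache (LRU->MRU): [I J]
  20. access X: MISS, evict I. Cache (LRU->MRU): [J X]
  21. access J: HIT. Cache (LRU->MRU): [X J]
  22. access X: HIT. Cache (LRU->MRU): [J X]
  23. access J: HIT. Cache (LRU->MRU): [X J]
  24. access J: HIT. Cache (LRU->MRU): [X J]
  25. access J: HIT. Cache (LRU->MRU): [X J]
  26. access J: HIT. Cache (LRU->MRU): [X J]
  27. access X: HIT. Cache (LRU->MRU): [J X]
  28. access J: HIT. Cache (LRU->MRU): [X J]
  29. access J: HIT. Cache (LRU->MRU): [X J]
  30. access J: HIT. Cache (LRU->MRU): [X J]
  31. access Y: MISS, evict X. Cache (LRU->MRU): [J Y]
  32. access R: MISS, evict J. Cache (LRU->MRU): [Y R]
  33. access X: MISS, evict Y. Cache (LRU->MRU): [R X]
  34. access X: HIT. Cache (LRU->MRU): [R X]
  35. access J: MISS, evict R. Cache (LRU->MRU): [X J]
  36. access Y: MISS, evict X. Cache (LRU->MRU): [J Y]
  37. access J: HIT. Cache (LRU->MRU): [Y J]
  38. access J: HIT. Cache (LRU->MRU): [Y J]
  39. access J: HIT. Cache (LRU->MRU): [Y J]
Total: 23 hits, 16 misses, 14 evictions

Answer: 14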